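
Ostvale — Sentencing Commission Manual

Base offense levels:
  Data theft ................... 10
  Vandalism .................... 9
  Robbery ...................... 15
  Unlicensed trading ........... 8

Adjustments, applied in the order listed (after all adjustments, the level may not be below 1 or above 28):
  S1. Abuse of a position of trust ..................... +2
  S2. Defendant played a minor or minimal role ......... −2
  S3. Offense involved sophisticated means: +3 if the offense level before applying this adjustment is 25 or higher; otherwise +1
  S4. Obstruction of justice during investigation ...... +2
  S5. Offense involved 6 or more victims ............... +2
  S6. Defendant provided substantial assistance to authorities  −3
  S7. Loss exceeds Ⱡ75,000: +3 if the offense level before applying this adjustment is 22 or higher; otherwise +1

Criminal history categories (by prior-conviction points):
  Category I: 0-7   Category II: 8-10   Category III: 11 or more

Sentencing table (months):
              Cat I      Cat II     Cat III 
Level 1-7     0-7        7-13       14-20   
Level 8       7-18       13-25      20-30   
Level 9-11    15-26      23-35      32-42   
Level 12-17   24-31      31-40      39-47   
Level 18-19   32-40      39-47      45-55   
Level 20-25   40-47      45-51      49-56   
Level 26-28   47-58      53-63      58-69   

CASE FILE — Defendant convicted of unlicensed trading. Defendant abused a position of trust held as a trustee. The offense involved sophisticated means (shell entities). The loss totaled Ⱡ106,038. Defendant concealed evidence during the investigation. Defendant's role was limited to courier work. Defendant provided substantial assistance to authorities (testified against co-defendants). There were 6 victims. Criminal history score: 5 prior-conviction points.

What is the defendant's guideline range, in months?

Base offense level for unlicensed trading: 8.
S1 applies: 8 + 2 = 10.
S2 applies: 10 − 2 = 8.
S3 applies (level before this adjustment is 8 < 25, so +1): 8 + 1 = 9.
S4 applies: 9 + 2 = 11.
S5 applies: 11 + 2 = 13.
S6 applies: 13 − 3 = 10.
S7 applies (level before this adjustment is 10 < 22, so +1): 10 + 1 = 11.
Final offense level: 11.
Criminal history: 5 prior points → Category I (0-7).
Level 11 falls in the 9-11 band.
Grid: Level 9-11 × Category I = 15-26 months.

15-26 months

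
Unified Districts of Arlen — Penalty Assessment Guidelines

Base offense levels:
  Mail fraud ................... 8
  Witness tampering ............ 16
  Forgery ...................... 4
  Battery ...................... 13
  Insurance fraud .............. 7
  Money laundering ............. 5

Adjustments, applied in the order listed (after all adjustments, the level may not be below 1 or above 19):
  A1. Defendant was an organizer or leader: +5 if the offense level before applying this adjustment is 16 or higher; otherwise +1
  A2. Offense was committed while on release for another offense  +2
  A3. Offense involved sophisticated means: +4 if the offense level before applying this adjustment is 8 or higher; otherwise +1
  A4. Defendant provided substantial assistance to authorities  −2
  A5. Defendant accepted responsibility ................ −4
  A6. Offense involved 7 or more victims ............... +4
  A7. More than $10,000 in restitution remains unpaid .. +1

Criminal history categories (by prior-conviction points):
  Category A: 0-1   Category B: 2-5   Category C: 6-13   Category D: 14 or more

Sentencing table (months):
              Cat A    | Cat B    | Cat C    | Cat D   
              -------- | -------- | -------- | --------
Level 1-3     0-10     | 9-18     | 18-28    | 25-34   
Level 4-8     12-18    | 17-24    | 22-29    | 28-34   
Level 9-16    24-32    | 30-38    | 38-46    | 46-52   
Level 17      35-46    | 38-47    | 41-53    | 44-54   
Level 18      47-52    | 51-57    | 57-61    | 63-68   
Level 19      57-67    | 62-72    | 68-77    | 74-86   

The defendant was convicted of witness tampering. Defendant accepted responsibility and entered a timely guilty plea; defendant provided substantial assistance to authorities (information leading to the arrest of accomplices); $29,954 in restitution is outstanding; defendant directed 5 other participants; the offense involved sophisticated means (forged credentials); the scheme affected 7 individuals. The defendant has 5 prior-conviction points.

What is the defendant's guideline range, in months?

Base offense level for witness tampering: 16.
A1 applies (level before this adjustment is 16 ≥ 16, so +5): 16 + 5 = 21.
A2 does not apply.
A3 applies (level before this adjustment is 21 ≥ 8, so +4): 21 + 4 = 25.
A4 applies: 25 − 2 = 23.
A5 applies: 23 − 4 = 19.
A6 applies: 19 + 4 = 23.
A7 applies: 23 + 1 = 24.
Level 24 exceeds the maximum of 19; capped at 19.
Final offense level: 19.
Criminal history: 5 prior points → Category B (2-5).
Level 19 falls in the 19 band.
Grid: Level 19 × Category B = 62-72 months.

62-72 months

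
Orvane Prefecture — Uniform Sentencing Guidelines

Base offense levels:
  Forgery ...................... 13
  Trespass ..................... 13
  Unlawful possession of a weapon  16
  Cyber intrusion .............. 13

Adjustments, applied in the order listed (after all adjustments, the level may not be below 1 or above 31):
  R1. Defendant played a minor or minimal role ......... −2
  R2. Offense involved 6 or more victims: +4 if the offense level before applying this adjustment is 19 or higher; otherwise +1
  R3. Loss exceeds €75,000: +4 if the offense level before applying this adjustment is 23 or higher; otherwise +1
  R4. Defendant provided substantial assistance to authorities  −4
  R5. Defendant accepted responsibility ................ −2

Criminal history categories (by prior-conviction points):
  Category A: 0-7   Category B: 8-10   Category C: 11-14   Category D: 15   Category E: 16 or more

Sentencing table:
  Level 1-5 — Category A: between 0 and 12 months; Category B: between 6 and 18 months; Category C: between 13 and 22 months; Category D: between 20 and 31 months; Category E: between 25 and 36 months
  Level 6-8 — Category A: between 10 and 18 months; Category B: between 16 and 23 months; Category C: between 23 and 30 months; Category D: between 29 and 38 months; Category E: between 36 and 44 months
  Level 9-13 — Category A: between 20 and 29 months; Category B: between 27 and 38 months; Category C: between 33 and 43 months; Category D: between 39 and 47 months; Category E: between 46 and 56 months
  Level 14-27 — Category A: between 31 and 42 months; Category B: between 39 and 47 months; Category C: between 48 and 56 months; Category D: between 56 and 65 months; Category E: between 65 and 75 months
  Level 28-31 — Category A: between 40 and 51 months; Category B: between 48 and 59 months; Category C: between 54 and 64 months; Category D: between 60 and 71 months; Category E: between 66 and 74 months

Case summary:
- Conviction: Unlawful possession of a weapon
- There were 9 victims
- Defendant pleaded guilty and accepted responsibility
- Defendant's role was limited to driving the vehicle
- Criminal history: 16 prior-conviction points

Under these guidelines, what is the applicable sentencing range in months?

Base offense level for unlawful possession of a weapon: 16.
R1 applies: 16 − 2 = 14.
R2 applies (level before this adjustment is 14 < 19, so +1): 14 + 1 = 15.
R5 applies: 15 − 2 = 13.
Final offense level: 13.
Criminal history: 16 prior points → Category E (16+).
Level 13 falls in the 9-13 band.
Grid: Level 9-13 × Category E = 46-56 months.

46-56 months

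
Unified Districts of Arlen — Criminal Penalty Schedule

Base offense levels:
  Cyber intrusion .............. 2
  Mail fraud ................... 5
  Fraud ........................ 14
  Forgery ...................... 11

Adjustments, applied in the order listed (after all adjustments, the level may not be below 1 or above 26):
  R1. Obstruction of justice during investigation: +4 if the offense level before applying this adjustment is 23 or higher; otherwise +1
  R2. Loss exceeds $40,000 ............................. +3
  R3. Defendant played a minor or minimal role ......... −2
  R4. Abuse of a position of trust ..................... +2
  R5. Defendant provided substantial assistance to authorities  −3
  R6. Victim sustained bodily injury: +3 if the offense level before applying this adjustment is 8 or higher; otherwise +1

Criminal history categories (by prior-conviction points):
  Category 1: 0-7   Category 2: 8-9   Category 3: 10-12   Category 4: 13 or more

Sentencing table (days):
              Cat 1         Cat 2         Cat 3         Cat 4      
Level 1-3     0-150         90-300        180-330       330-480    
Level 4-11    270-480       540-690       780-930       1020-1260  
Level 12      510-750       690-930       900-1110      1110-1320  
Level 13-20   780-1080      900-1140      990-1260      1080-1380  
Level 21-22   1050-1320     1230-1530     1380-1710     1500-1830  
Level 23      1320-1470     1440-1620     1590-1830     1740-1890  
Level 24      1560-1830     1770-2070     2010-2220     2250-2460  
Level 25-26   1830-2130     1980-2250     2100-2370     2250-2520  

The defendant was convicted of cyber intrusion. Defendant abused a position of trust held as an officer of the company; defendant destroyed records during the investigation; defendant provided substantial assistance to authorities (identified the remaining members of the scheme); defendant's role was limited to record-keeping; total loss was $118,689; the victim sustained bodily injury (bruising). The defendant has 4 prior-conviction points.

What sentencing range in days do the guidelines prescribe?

Base offense level for cyber intrusion: 2.
R1 applies (level before this adjustment is 2 < 23, so +1): 2 + 1 = 3.
R2 applies: 3 + 3 = 6.
R3 applies: 6 − 2 = 4.
R4 applies: 4 + 2 = 6.
R5 applies: 6 − 3 = 3.
R6 applies (level before this adjustment is 3 < 8, so +1): 3 + 1 = 4.
Final offense level: 4.
Criminal history: 4 prior points → Category 1 (0-7).
Level 4 falls in the 4-11 band.
Grid: Level 4-11 × Category 1 = 270-480 days.

270-480 days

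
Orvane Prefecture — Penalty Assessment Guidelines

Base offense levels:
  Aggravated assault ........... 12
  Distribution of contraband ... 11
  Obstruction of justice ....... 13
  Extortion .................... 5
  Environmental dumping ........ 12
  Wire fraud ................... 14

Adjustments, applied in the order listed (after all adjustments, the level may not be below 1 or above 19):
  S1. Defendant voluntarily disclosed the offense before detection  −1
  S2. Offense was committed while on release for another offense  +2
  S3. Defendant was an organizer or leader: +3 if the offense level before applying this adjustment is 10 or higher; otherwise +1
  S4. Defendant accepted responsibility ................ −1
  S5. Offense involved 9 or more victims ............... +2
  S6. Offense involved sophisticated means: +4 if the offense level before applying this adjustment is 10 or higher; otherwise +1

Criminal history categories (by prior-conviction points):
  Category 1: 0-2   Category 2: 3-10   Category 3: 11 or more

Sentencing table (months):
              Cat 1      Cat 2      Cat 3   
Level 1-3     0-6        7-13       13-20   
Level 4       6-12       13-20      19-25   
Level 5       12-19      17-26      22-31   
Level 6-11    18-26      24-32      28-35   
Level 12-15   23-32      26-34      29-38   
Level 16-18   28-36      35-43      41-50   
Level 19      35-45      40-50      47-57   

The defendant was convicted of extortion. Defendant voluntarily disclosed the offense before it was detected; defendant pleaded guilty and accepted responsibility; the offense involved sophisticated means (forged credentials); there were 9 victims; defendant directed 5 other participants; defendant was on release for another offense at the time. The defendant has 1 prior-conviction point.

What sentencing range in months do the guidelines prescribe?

18-26 months

Base offense level for extortion: 5.
S1 applies: 5 − 1 = 4.
S2 applies: 4 + 2 = 6.
S3 applies (level before this adjustment is 6 < 10, so +1): 6 + 1 = 7.
S4 applies: 7 − 1 = 6.
S5 applies: 6 + 2 = 8.
S6 applies (level before this adjustment is 8 < 10, so +1): 8 + 1 = 9.
Final offense level: 9.
Criminal history: 1 prior point → Category 1 (0-2).
Level 9 falls in the 6-11 band.
Grid: Level 6-11 × Category 1 = 18-26 months.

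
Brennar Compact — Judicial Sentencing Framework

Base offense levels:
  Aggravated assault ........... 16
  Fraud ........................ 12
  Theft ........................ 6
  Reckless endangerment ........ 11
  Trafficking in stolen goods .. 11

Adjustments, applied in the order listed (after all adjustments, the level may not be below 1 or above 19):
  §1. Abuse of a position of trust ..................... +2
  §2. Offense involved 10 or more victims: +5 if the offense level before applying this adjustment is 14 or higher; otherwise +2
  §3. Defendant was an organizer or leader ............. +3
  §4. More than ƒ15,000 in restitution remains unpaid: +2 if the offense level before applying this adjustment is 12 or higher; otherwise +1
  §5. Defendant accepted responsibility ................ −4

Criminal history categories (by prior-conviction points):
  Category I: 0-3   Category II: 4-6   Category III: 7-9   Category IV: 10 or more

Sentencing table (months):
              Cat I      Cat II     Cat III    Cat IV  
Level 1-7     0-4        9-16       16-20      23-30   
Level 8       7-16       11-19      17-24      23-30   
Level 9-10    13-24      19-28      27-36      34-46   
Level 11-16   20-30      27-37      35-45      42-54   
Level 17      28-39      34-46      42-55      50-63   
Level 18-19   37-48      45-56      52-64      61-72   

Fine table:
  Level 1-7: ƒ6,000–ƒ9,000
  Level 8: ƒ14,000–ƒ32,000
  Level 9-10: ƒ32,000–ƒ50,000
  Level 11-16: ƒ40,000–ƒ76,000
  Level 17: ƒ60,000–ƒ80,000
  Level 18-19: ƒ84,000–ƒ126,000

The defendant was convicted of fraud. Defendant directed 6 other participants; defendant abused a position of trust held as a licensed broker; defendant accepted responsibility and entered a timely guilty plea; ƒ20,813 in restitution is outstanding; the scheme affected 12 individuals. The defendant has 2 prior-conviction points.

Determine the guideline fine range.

ƒ84,000–ƒ126,000

Base offense level for fraud: 12.
§1 applies: 12 + 2 = 14.
§2 applies (level before this adjustment is 14 ≥ 14, so +5): 14 + 5 = 19.
§3 applies: 19 + 3 = 22.
§4 applies (level before this adjustment is 22 ≥ 12, so +2): 22 + 2 = 24.
§5 applies: 24 − 4 = 20.
Level 20 exceeds the maximum of 19; capped at 19.
Final offense level: 19.
Level 19 falls in the 18-19 band.
Fine table: Level 18-19 → ƒ84,000–ƒ126,000.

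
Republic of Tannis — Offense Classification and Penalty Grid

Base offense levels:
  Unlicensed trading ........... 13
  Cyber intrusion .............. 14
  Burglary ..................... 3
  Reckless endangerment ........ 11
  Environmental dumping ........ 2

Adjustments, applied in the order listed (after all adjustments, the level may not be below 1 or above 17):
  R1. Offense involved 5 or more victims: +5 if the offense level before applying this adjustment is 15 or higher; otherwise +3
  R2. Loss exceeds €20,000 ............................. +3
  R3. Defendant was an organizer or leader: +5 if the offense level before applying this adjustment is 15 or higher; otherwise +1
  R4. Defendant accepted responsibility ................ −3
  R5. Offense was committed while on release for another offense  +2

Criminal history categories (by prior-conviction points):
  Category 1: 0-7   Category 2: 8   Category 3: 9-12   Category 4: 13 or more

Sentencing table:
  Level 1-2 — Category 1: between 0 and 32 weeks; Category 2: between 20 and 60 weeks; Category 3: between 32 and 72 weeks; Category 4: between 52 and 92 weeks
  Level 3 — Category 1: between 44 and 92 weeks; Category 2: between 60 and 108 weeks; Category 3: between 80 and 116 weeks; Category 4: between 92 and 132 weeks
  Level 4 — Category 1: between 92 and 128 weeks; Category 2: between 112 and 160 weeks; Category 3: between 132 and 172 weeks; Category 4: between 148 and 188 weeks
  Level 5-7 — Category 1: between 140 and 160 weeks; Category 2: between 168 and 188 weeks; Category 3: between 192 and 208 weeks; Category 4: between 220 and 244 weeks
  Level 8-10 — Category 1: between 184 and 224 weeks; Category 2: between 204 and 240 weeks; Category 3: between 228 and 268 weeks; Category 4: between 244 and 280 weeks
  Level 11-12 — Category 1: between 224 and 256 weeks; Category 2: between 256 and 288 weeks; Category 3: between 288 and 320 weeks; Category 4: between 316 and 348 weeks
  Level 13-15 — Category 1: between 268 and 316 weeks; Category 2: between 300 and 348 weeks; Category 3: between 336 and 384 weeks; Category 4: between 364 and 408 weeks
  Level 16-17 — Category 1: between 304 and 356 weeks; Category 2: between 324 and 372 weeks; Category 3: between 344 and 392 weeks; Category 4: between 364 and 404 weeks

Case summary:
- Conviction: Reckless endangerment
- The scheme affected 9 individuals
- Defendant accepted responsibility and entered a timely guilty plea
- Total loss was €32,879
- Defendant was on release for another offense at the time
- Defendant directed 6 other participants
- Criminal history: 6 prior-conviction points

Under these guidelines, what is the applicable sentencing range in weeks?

Base offense level for reckless endangerment: 11.
R1 applies (level before this adjustment is 11 < 15, so +3): 11 + 3 = 14.
R2 applies: 14 + 3 = 17.
R3 applies (level before this adjustment is 17 ≥ 15, so +5): 17 + 5 = 22.
R4 applies: 22 − 3 = 19.
R5 applies: 19 + 2 = 21.
Level 21 exceeds the maximum of 17; capped at 17.
Final offense level: 17.
Criminal history: 6 prior points → Category 1 (0-7).
Level 17 falls in the 16-17 band.
Grid: Level 16-17 × Category 1 = 304-356 weeks.

304-356 weeks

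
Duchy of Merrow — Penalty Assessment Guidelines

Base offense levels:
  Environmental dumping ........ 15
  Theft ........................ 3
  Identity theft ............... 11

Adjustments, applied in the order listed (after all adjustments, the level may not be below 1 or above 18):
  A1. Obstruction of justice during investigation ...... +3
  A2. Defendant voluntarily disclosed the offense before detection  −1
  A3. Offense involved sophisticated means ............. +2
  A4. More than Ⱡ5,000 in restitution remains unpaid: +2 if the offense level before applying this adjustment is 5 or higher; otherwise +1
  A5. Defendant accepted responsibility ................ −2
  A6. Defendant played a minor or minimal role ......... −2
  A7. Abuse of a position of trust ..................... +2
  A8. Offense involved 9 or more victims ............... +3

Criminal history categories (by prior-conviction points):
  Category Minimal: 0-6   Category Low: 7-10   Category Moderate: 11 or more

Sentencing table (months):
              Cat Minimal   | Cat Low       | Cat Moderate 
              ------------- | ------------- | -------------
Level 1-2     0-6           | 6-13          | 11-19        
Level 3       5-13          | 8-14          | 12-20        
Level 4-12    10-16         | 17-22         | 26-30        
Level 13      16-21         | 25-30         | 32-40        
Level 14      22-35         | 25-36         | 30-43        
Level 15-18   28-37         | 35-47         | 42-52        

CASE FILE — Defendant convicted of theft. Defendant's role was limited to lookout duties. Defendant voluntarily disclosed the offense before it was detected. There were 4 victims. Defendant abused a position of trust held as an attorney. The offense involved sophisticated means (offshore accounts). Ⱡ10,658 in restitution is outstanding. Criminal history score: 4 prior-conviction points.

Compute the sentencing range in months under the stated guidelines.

10-16 months

Base offense level for theft: 3.
A2 applies: 3 − 1 = 2.
A3 applies: 2 + 2 = 4.
A4 applies (level before this adjustment is 4 < 5, so +1): 4 + 1 = 5.
A6 applies: 5 − 2 = 3.
A7 applies: 3 + 2 = 5.
A8 does not apply.
Final offense level: 5.
Criminal history: 4 prior points → Category Minimal (0-6).
Level 5 falls in the 4-12 band.
Grid: Level 4-12 × Category Minimal = 10-16 months.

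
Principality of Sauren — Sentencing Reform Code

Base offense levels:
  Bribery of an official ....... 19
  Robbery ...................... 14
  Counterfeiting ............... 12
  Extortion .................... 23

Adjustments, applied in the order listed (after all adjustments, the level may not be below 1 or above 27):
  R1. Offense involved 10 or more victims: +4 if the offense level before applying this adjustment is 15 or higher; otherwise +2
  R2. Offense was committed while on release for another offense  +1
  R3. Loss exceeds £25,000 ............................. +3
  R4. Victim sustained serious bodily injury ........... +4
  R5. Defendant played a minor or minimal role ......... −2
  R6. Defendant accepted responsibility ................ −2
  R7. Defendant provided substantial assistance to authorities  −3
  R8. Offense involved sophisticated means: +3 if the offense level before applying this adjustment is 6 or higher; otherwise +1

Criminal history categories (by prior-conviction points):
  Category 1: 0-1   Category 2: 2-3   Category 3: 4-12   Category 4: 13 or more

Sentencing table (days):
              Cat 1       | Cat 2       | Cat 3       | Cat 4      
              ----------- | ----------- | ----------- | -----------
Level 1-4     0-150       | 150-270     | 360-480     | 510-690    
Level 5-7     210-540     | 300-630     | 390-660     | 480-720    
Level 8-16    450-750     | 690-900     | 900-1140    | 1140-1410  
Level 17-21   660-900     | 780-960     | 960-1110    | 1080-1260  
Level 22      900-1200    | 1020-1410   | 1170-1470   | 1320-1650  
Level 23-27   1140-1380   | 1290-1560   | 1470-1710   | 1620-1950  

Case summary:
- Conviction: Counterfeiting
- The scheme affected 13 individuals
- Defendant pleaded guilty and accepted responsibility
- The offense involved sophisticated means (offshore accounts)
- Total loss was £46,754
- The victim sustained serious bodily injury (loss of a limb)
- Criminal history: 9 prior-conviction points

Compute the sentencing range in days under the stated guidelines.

1170-1470 days

Base offense level for counterfeiting: 12.
R1 applies (level before this adjustment is 12 < 15, so +2): 12 + 2 = 14.
R2 does not apply.
R3 applies: 14 + 3 = 17.
R4 applies: 17 + 4 = 21.
R5 does not apply.
R6 applies: 21 − 2 = 19.
R8 applies (level before this adjustment is 19 ≥ 6, so +3): 19 + 3 = 22.
Final offense level: 22.
Criminal history: 9 prior points → Category 3 (4-12).
Level 22 falls in the 22 band.
Grid: Level 22 × Category 3 = 1170-1470 days.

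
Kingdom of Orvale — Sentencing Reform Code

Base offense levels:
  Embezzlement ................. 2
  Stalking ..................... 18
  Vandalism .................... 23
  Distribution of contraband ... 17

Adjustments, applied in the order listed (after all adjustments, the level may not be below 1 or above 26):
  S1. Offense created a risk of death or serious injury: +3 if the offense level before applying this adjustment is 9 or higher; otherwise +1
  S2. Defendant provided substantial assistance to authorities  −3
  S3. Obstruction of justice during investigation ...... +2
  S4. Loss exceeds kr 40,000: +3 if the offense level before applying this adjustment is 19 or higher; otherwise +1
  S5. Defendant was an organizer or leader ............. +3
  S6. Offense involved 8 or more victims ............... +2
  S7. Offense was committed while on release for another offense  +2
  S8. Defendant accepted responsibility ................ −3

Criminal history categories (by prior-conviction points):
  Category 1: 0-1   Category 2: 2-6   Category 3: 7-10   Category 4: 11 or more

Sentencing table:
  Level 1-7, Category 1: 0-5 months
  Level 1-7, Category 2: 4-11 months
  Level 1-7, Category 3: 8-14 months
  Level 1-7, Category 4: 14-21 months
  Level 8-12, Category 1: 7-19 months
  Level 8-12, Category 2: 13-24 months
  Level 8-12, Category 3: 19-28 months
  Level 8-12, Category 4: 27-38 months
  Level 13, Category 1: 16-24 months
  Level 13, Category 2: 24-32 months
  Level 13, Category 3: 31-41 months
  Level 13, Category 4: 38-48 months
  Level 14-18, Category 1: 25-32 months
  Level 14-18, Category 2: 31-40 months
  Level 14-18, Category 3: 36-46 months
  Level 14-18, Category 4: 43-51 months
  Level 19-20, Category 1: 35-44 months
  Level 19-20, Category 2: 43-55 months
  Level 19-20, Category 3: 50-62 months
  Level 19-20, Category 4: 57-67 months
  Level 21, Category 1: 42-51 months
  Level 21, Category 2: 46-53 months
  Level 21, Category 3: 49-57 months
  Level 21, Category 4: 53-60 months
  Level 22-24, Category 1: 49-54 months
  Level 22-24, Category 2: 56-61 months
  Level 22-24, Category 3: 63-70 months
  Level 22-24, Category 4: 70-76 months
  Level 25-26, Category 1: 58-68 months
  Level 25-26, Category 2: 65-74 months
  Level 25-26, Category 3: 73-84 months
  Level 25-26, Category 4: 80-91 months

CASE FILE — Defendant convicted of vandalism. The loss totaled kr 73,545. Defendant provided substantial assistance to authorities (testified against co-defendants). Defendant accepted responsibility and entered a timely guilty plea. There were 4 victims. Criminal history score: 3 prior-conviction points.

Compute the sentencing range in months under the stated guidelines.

43-55 months

Base offense level for vandalism: 23.
S2 applies: 23 − 3 = 20.
S3 does not apply.
S4 applies (level before this adjustment is 20 ≥ 19, so +3): 20 + 3 = 23.
S6 does not apply.
S8 applies: 23 − 3 = 20.
Final offense level: 20.
Criminal history: 3 prior points → Category 2 (2-6).
Level 20 falls in the 19-20 band.
Grid: Level 19-20 × Category 2 = 43-55 months.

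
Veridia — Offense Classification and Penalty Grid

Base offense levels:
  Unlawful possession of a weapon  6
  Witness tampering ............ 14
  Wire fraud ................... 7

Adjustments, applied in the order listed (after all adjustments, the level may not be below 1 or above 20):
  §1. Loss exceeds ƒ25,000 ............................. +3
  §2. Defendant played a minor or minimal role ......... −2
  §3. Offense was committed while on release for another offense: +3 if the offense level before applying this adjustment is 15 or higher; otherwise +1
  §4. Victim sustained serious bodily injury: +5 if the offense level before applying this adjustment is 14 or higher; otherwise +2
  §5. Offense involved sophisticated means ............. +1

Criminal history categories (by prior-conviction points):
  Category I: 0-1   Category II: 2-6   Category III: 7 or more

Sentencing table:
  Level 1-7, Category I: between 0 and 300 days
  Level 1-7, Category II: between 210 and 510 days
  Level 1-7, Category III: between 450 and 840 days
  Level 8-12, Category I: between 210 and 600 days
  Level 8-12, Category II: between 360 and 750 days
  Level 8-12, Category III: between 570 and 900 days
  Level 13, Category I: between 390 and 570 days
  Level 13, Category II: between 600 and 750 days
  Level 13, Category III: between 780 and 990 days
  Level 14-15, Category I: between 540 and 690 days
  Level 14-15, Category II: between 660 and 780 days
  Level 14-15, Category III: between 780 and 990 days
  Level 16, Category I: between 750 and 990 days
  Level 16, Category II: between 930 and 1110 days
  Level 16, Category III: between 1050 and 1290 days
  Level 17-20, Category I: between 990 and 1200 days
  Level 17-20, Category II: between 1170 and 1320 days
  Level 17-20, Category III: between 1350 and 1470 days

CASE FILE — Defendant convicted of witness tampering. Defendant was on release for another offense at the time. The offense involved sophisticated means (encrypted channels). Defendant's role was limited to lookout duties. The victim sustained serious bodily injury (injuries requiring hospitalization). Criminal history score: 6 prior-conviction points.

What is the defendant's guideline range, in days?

Base offense level for witness tampering: 14.
§2 applies: 14 − 2 = 12.
§3 applies (level before this adjustment is 12 < 15, so +1): 12 + 1 = 13.
§4 applies (level before this adjustment is 13 < 14, so +2): 13 + 2 = 15.
§5 applies: 15 + 1 = 16.
Final offense level: 16.
Criminal history: 6 prior points → Category II (2-6).
Level 16 falls in the 16 band.
Grid: Level 16 × Category II = 930-1110 days.

930-1110 days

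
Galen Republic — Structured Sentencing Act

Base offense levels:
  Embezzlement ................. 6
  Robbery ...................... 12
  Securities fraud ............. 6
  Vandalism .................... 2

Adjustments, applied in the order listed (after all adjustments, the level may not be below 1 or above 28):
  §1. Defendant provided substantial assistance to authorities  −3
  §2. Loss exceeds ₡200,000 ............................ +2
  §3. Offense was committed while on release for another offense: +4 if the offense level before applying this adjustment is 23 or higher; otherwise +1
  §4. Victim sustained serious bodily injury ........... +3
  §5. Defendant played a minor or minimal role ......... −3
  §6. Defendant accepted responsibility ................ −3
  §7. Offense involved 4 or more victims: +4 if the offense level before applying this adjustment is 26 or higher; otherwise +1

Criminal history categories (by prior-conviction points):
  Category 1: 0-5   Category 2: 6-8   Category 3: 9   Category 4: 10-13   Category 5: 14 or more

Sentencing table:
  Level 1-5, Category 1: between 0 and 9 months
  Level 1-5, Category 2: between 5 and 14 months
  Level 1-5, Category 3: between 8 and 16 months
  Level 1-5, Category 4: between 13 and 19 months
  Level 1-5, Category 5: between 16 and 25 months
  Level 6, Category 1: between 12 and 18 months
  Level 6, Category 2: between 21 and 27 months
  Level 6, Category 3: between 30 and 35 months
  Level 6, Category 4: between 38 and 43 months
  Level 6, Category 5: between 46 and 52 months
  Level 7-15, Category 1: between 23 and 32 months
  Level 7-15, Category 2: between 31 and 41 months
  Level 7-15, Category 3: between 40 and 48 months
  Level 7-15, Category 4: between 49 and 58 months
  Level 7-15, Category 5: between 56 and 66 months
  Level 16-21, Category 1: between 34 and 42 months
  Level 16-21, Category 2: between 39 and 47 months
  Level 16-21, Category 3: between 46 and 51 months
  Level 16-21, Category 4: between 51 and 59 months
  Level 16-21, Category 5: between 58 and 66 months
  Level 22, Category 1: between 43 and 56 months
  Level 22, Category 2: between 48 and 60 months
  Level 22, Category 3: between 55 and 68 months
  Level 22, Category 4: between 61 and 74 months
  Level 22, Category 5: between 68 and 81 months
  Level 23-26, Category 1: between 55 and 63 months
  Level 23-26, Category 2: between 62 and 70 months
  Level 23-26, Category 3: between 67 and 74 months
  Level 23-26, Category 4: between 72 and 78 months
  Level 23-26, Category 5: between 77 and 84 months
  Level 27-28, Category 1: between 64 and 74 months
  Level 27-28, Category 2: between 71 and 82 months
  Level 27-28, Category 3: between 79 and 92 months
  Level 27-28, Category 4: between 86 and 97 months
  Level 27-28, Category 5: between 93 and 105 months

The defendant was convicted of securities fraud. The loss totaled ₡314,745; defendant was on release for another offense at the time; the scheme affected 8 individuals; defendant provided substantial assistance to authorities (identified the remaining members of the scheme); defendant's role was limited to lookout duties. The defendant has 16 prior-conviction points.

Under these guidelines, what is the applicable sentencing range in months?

16-25 months

Base offense level for securities fraud: 6.
§1 applies: 6 − 3 = 3.
§2 applies: 3 + 2 = 5.
§3 applies (level before this adjustment is 5 < 23, so +1): 5 + 1 = 6.
§5 applies: 6 − 3 = 3.
§7 applies (level before this adjustment is 3 < 26, so +1): 3 + 1 = 4.
Final offense level: 4.
Criminal history: 16 prior points → Category 5 (14+).
Level 4 falls in the 1-5 band.
Grid: Level 1-5 × Category 5 = 16-25 months.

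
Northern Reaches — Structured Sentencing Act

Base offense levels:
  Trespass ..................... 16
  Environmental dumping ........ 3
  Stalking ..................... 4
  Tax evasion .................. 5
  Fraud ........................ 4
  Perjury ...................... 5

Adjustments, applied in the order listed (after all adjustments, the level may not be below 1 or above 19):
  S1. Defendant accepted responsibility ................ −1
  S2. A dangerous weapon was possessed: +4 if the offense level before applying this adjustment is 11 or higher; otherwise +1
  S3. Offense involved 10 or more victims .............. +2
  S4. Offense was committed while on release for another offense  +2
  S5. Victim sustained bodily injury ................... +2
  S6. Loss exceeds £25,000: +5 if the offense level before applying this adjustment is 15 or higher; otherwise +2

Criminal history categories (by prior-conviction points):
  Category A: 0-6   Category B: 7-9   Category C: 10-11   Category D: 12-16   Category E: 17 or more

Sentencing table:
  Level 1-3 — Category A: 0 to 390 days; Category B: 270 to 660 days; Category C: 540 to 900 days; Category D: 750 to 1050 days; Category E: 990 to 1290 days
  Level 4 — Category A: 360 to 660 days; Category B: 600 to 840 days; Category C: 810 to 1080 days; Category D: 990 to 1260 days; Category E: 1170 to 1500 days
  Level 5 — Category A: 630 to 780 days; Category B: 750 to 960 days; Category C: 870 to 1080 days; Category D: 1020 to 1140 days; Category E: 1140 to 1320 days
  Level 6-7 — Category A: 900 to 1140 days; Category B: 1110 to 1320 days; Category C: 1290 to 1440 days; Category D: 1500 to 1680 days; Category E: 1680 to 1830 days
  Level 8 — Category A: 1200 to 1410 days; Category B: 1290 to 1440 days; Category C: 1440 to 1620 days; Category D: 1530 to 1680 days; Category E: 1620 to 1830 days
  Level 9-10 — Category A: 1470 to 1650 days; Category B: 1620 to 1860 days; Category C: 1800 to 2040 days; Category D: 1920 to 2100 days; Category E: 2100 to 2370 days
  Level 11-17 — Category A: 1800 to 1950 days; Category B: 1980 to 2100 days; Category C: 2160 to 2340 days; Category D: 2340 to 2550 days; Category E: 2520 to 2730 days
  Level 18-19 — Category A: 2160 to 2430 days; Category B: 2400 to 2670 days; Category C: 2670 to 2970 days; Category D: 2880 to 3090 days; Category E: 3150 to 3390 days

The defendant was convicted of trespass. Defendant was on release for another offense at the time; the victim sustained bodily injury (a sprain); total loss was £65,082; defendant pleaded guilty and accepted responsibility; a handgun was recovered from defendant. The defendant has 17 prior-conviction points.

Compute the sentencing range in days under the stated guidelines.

Base offense level for trespass: 16.
S1 applies: 16 − 1 = 15.
S2 applies (level before this adjustment is 15 ≥ 11, so +4): 15 + 4 = 19.
S4 applies: 19 + 2 = 21.
S5 applies: 21 + 2 = 23.
S6 applies (level before this adjustment is 23 ≥ 15, so +5): 23 + 5 = 28.
Level 28 exceeds the maximum of 19; capped at 19.
Final offense level: 19.
Criminal history: 17 prior points → Category E (17+).
Level 19 falls in the 18-19 band.
Grid: Level 18-19 × Category E = 3150-3390 days.

3150-3390 days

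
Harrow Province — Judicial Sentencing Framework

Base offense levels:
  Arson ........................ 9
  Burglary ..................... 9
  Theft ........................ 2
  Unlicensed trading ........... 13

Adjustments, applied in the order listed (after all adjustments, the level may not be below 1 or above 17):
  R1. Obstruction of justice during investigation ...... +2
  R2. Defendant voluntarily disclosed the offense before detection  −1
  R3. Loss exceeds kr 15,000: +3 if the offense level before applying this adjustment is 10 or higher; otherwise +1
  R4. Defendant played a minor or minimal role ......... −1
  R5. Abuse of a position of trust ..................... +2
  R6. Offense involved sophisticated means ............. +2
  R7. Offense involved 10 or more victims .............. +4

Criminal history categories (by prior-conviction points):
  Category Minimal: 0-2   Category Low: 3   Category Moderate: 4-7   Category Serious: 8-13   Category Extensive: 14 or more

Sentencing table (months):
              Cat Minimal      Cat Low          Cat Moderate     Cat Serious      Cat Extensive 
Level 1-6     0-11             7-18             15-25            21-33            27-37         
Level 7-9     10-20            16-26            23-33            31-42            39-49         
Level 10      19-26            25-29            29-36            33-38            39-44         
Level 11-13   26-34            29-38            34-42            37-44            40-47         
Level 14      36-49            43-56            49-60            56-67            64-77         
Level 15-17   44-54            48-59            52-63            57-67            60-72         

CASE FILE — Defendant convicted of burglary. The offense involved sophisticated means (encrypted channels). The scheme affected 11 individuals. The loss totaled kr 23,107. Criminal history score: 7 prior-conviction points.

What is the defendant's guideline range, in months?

Base offense level for burglary: 9.
R1 does not apply.
R2 does not apply.
R3 applies (level before this adjustment is 9 < 10, so +1): 9 + 1 = 10.
R4 does not apply.
R6 applies: 10 + 2 = 12.
R7 applies: 12 + 4 = 16.
Final offense level: 16.
Criminal history: 7 prior points → Category Moderate (4-7).
Level 16 falls in the 15-17 band.
Grid: Level 15-17 × Category Moderate = 52-63 months.

52-63 months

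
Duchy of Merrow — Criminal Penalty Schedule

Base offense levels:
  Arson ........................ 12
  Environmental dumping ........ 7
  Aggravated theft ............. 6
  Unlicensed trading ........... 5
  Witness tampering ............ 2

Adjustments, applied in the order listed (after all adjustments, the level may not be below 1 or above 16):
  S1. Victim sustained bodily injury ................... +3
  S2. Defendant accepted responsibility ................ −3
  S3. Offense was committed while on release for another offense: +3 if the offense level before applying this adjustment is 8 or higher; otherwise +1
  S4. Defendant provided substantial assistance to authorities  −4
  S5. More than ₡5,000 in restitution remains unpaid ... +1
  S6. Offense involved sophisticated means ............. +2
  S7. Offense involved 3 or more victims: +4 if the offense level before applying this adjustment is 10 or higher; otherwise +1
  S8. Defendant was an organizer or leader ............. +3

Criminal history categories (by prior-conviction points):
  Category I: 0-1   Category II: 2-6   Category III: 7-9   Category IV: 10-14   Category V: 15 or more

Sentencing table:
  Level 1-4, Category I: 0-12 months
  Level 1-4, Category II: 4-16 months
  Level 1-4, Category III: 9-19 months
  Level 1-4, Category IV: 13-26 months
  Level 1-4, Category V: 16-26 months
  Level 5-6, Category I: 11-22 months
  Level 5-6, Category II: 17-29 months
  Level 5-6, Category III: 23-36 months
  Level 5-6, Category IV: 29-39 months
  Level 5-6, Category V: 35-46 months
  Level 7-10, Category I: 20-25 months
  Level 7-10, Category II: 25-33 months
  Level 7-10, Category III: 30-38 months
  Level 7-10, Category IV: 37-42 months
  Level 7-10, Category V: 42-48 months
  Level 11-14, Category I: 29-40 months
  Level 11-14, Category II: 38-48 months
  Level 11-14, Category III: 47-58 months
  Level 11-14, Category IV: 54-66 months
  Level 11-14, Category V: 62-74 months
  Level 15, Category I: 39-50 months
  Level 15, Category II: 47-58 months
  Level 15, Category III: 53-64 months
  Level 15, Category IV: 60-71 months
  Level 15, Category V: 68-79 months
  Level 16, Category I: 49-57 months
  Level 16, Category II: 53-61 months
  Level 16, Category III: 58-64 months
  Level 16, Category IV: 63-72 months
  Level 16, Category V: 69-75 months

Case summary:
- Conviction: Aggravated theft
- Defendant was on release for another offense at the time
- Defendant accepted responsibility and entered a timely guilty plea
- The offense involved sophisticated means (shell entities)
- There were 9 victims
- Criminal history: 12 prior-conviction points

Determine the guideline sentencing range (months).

Base offense level for aggravated theft: 6.
S2 applies: 6 − 3 = 3.
S3 applies (level before this adjustment is 3 < 8, so +1): 3 + 1 = 4.
S5 does not apply.
S6 applies: 4 + 2 = 6.
S7 applies (level before this adjustment is 6 < 10, so +1): 6 + 1 = 7.
S8 does not apply.
Final offense level: 7.
Criminal history: 12 prior points → Category IV (10-14).
Level 7 falls in the 7-10 band.
Grid: Level 7-10 × Category IV = 37-42 months.

37-42 months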